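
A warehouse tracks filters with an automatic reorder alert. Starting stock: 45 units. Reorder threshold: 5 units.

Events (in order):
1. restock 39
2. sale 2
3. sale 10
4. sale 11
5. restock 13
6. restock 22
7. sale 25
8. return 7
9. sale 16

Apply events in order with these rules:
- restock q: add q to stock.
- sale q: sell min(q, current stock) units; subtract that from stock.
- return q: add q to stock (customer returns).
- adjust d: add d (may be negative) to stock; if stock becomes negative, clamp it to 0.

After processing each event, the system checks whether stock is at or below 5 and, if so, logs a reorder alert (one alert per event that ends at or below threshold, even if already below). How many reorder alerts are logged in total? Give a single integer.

Processing events:
Start: stock = 45
  Event 1 (restock 39): 45 + 39 = 84
  Event 2 (sale 2): sell min(2,84)=2. stock: 84 - 2 = 82. total_sold = 2
  Event 3 (sale 10): sell min(10,82)=10. stock: 82 - 10 = 72. total_sold = 12
  Event 4 (sale 11): sell min(11,72)=11. stock: 72 - 11 = 61. total_sold = 23
  Event 5 (restock 13): 61 + 13 = 74
  Event 6 (restock 22): 74 + 22 = 96
  Event 7 (sale 25): sell min(25,96)=25. stock: 96 - 25 = 71. total_sold = 48
  Event 8 (return 7): 71 + 7 = 78
  Event 9 (sale 16): sell min(16,78)=16. stock: 78 - 16 = 62. total_sold = 64
Final: stock = 62, total_sold = 64

Checking against threshold 5:
  After event 1: stock=84 > 5
  After event 2: stock=82 > 5
  After event 3: stock=72 > 5
  After event 4: stock=61 > 5
  After event 5: stock=74 > 5
  After event 6: stock=96 > 5
  After event 7: stock=71 > 5
  After event 8: stock=78 > 5
  After event 9: stock=62 > 5
Alert events: []. Count = 0

Answer: 0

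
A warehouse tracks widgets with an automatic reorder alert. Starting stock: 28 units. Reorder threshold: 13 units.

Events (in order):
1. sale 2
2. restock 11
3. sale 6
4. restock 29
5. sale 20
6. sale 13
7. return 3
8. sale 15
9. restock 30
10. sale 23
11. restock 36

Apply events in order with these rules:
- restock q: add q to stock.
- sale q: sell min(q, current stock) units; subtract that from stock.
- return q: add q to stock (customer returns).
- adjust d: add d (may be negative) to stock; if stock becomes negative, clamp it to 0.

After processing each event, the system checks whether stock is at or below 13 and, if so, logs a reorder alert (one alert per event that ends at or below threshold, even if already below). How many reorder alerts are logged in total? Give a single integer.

Processing events:
Start: stock = 28
  Event 1 (sale 2): sell min(2,28)=2. stock: 28 - 2 = 26. total_sold = 2
  Event 2 (restock 11): 26 + 11 = 37
  Event 3 (sale 6): sell min(6,37)=6. stock: 37 - 6 = 31. total_sold = 8
  Event 4 (restock 29): 31 + 29 = 60
  Event 5 (sale 20): sell min(20,60)=20. stock: 60 - 20 = 40. total_sold = 28
  Event 6 (sale 13): sell min(13,40)=13. stock: 40 - 13 = 27. total_sold = 41
  Event 7 (return 3): 27 + 3 = 30
  Event 8 (sale 15): sell min(15,30)=15. stock: 30 - 15 = 15. total_sold = 56
  Event 9 (restock 30): 15 + 30 = 45
  Event 10 (sale 23): sell min(23,45)=23. stock: 45 - 23 = 22. total_sold = 79
  Event 11 (restock 36): 22 + 36 = 58
Final: stock = 58, total_sold = 79

Checking against threshold 13:
  After event 1: stock=26 > 13
  After event 2: stock=37 > 13
  After event 3: stock=31 > 13
  After event 4: stock=60 > 13
  After event 5: stock=40 > 13
  After event 6: stock=27 > 13
  After event 7: stock=30 > 13
  After event 8: stock=15 > 13
  After event 9: stock=45 > 13
  After event 10: stock=22 > 13
  After event 11: stock=58 > 13
Alert events: []. Count = 0

Answer: 0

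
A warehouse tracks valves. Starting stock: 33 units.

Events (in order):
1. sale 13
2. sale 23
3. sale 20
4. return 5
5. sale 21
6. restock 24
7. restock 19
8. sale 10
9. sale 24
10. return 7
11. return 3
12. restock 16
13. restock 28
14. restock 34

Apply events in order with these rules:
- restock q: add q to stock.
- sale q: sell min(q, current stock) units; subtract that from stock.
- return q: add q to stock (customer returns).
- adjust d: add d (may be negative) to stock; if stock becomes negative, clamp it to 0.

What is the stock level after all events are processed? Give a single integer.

Processing events:
Start: stock = 33
  Event 1 (sale 13): sell min(13,33)=13. stock: 33 - 13 = 20. total_sold = 13
  Event 2 (sale 23): sell min(23,20)=20. stock: 20 - 20 = 0. total_sold = 33
  Event 3 (sale 20): sell min(20,0)=0. stock: 0 - 0 = 0. total_sold = 33
  Event 4 (return 5): 0 + 5 = 5
  Event 5 (sale 21): sell min(21,5)=5. stock: 5 - 5 = 0. total_sold = 38
  Event 6 (restock 24): 0 + 24 = 24
  Event 7 (restock 19): 24 + 19 = 43
  Event 8 (sale 10): sell min(10,43)=10. stock: 43 - 10 = 33. total_sold = 48
  Event 9 (sale 24): sell min(24,33)=24. stock: 33 - 24 = 9. total_sold = 72
  Event 10 (return 7): 9 + 7 = 16
  Event 11 (return 3): 16 + 3 = 19
  Event 12 (restock 16): 19 + 16 = 35
  Event 13 (restock 28): 35 + 28 = 63
  Event 14 (restock 34): 63 + 34 = 97
Final: stock = 97, total_sold = 72

Answer: 97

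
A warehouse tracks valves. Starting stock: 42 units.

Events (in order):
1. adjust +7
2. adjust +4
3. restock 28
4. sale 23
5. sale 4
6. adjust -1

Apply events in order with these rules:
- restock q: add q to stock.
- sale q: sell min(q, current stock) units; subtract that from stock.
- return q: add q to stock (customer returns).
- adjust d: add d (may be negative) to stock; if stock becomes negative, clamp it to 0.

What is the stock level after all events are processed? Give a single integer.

Processing events:
Start: stock = 42
  Event 1 (adjust +7): 42 + 7 = 49
  Event 2 (adjust +4): 49 + 4 = 53
  Event 3 (restock 28): 53 + 28 = 81
  Event 4 (sale 23): sell min(23,81)=23. stock: 81 - 23 = 58. total_sold = 23
  Event 5 (sale 4): sell min(4,58)=4. stock: 58 - 4 = 54. total_sold = 27
  Event 6 (adjust -1): 54 + -1 = 53
Final: stock = 53, total_sold = 27

Answer: 53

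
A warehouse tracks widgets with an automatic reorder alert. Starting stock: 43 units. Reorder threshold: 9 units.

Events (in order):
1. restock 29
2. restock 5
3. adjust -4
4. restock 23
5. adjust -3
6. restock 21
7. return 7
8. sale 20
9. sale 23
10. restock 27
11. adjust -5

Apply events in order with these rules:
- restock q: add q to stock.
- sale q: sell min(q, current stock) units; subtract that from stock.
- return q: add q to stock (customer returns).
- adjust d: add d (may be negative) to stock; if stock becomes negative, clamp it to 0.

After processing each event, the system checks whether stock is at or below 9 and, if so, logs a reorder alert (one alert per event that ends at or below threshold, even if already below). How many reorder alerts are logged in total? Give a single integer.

Answer: 0

Derivation:
Processing events:
Start: stock = 43
  Event 1 (restock 29): 43 + 29 = 72
  Event 2 (restock 5): 72 + 5 = 77
  Event 3 (adjust -4): 77 + -4 = 73
  Event 4 (restock 23): 73 + 23 = 96
  Event 5 (adjust -3): 96 + -3 = 93
  Event 6 (restock 21): 93 + 21 = 114
  Event 7 (return 7): 114 + 7 = 121
  Event 8 (sale 20): sell min(20,121)=20. stock: 121 - 20 = 101. total_sold = 20
  Event 9 (sale 23): sell min(23,101)=23. stock: 101 - 23 = 78. total_sold = 43
  Event 10 (restock 27): 78 + 27 = 105
  Event 11 (adjust -5): 105 + -5 = 100
Final: stock = 100, total_sold = 43

Checking against threshold 9:
  After event 1: stock=72 > 9
  After event 2: stock=77 > 9
  After event 3: stock=73 > 9
  After event 4: stock=96 > 9
  After event 5: stock=93 > 9
  After event 6: stock=114 > 9
  After event 7: stock=121 > 9
  After event 8: stock=101 > 9
  After event 9: stock=78 > 9
  After event 10: stock=105 > 9
  After event 11: stock=100 > 9
Alert events: []. Count = 0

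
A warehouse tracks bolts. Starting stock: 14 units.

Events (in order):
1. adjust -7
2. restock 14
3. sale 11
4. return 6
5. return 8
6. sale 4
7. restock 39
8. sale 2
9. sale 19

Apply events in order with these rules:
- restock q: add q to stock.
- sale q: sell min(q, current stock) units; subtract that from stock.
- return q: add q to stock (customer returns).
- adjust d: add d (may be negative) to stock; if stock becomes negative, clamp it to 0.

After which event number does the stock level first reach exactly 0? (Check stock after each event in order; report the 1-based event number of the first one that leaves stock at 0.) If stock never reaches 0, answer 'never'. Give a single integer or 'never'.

Processing events:
Start: stock = 14
  Event 1 (adjust -7): 14 + -7 = 7
  Event 2 (restock 14): 7 + 14 = 21
  Event 3 (sale 11): sell min(11,21)=11. stock: 21 - 11 = 10. total_sold = 11
  Event 4 (return 6): 10 + 6 = 16
  Event 5 (return 8): 16 + 8 = 24
  Event 6 (sale 4): sell min(4,24)=4. stock: 24 - 4 = 20. total_sold = 15
  Event 7 (restock 39): 20 + 39 = 59
  Event 8 (sale 2): sell min(2,59)=2. stock: 59 - 2 = 57. total_sold = 17
  Event 9 (sale 19): sell min(19,57)=19. stock: 57 - 19 = 38. total_sold = 36
Final: stock = 38, total_sold = 36

Stock never reaches 0.

Answer: never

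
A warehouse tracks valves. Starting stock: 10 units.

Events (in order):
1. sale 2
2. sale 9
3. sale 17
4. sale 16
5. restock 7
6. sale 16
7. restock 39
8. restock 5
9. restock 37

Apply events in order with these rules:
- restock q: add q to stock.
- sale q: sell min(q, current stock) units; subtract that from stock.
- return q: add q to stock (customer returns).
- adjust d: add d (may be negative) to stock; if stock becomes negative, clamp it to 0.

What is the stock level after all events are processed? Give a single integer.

Answer: 81

Derivation:
Processing events:
Start: stock = 10
  Event 1 (sale 2): sell min(2,10)=2. stock: 10 - 2 = 8. total_sold = 2
  Event 2 (sale 9): sell min(9,8)=8. stock: 8 - 8 = 0. total_sold = 10
  Event 3 (sale 17): sell min(17,0)=0. stock: 0 - 0 = 0. total_sold = 10
  Event 4 (sale 16): sell min(16,0)=0. stock: 0 - 0 = 0. total_sold = 10
  Event 5 (restock 7): 0 + 7 = 7
  Event 6 (sale 16): sell min(16,7)=7. stock: 7 - 7 = 0. total_sold = 17
  Event 7 (restock 39): 0 + 39 = 39
  Event 8 (restock 5): 39 + 5 = 44
  Event 9 (restock 37): 44 + 37 = 81
Final: stock = 81, total_sold = 17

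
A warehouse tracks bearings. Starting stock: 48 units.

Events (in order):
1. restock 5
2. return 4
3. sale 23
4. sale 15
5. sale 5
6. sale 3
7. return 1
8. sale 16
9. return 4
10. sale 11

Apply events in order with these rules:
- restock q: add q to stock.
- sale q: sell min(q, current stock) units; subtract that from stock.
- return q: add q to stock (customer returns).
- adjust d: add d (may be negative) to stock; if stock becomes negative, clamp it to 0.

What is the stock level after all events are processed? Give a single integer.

Processing events:
Start: stock = 48
  Event 1 (restock 5): 48 + 5 = 53
  Event 2 (return 4): 53 + 4 = 57
  Event 3 (sale 23): sell min(23,57)=23. stock: 57 - 23 = 34. total_sold = 23
  Event 4 (sale 15): sell min(15,34)=15. stock: 34 - 15 = 19. total_sold = 38
  Event 5 (sale 5): sell min(5,19)=5. stock: 19 - 5 = 14. total_sold = 43
  Event 6 (sale 3): sell min(3,14)=3. stock: 14 - 3 = 11. total_sold = 46
  Event 7 (return 1): 11 + 1 = 12
  Event 8 (sale 16): sell min(16,12)=12. stock: 12 - 12 = 0. total_sold = 58
  Event 9 (return 4): 0 + 4 = 4
  Event 10 (sale 11): sell min(11,4)=4. stock: 4 - 4 = 0. total_sold = 62
Final: stock = 0, total_sold = 62

Answer: 0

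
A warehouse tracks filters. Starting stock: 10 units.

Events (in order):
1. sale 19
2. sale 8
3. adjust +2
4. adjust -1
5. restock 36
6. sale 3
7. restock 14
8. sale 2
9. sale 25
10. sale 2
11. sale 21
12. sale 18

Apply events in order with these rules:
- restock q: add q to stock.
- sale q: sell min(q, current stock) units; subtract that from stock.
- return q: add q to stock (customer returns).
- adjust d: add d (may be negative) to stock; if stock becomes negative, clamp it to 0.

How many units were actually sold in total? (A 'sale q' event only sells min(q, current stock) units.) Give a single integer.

Answer: 61

Derivation:
Processing events:
Start: stock = 10
  Event 1 (sale 19): sell min(19,10)=10. stock: 10 - 10 = 0. total_sold = 10
  Event 2 (sale 8): sell min(8,0)=0. stock: 0 - 0 = 0. total_sold = 10
  Event 3 (adjust +2): 0 + 2 = 2
  Event 4 (adjust -1): 2 + -1 = 1
  Event 5 (restock 36): 1 + 36 = 37
  Event 6 (sale 3): sell min(3,37)=3. stock: 37 - 3 = 34. total_sold = 13
  Event 7 (restock 14): 34 + 14 = 48
  Event 8 (sale 2): sell min(2,48)=2. stock: 48 - 2 = 46. total_sold = 15
  Event 9 (sale 25): sell min(25,46)=25. stock: 46 - 25 = 21. total_sold = 40
  Event 10 (sale 2): sell min(2,21)=2. stock: 21 - 2 = 19. total_sold = 42
  Event 11 (sale 21): sell min(21,19)=19. stock: 19 - 19 = 0. total_sold = 61
  Event 12 (sale 18): sell min(18,0)=0. stock: 0 - 0 = 0. total_sold = 61
Final: stock = 0, total_sold = 61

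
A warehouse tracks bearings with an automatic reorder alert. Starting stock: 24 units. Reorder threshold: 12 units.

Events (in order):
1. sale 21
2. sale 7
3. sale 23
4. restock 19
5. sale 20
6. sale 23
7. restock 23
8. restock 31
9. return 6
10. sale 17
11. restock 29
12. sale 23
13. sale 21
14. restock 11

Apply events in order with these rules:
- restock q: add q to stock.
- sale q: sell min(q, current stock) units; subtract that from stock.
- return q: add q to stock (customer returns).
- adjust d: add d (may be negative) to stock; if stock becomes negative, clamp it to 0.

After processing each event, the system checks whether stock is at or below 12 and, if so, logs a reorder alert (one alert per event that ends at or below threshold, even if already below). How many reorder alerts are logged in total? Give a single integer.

Answer: 5

Derivation:
Processing events:
Start: stock = 24
  Event 1 (sale 21): sell min(21,24)=21. stock: 24 - 21 = 3. total_sold = 21
  Event 2 (sale 7): sell min(7,3)=3. stock: 3 - 3 = 0. total_sold = 24
  Event 3 (sale 23): sell min(23,0)=0. stock: 0 - 0 = 0. total_sold = 24
  Event 4 (restock 19): 0 + 19 = 19
  Event 5 (sale 20): sell min(20,19)=19. stock: 19 - 19 = 0. total_sold = 43
  Event 6 (sale 23): sell min(23,0)=0. stock: 0 - 0 = 0. total_sold = 43
  Event 7 (restock 23): 0 + 23 = 23
  Event 8 (restock 31): 23 + 31 = 54
  Event 9 (return 6): 54 + 6 = 60
  Event 10 (sale 17): sell min(17,60)=17. stock: 60 - 17 = 43. total_sold = 60
  Event 11 (restock 29): 43 + 29 = 72
  Event 12 (sale 23): sell min(23,72)=23. stock: 72 - 23 = 49. total_sold = 83
  Event 13 (sale 21): sell min(21,49)=21. stock: 49 - 21 = 28. total_sold = 104
  Event 14 (restock 11): 28 + 11 = 39
Final: stock = 39, total_sold = 104

Checking against threshold 12:
  After event 1: stock=3 <= 12 -> ALERT
  After event 2: stock=0 <= 12 -> ALERT
  After event 3: stock=0 <= 12 -> ALERT
  After event 4: stock=19 > 12
  After event 5: stock=0 <= 12 -> ALERT
  After event 6: stock=0 <= 12 -> ALERT
  After event 7: stock=23 > 12
  After event 8: stock=54 > 12
  After event 9: stock=60 > 12
  After event 10: stock=43 > 12
  After event 11: stock=72 > 12
  After event 12: stock=49 > 12
  After event 13: stock=28 > 12
  After event 14: stock=39 > 12
Alert events: [1, 2, 3, 5, 6]. Count = 5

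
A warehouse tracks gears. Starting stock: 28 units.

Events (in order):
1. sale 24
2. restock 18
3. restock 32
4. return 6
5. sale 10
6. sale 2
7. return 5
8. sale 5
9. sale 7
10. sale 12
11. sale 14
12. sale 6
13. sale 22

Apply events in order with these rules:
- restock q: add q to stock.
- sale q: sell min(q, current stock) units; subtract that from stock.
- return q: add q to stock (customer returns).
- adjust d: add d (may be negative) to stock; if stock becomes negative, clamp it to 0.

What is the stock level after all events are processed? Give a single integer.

Processing events:
Start: stock = 28
  Event 1 (sale 24): sell min(24,28)=24. stock: 28 - 24 = 4. total_sold = 24
  Event 2 (restock 18): 4 + 18 = 22
  Event 3 (restock 32): 22 + 32 = 54
  Event 4 (return 6): 54 + 6 = 60
  Event 5 (sale 10): sell min(10,60)=10. stock: 60 - 10 = 50. total_sold = 34
  Event 6 (sale 2): sell min(2,50)=2. stock: 50 - 2 = 48. total_sold = 36
  Event 7 (return 5): 48 + 5 = 53
  Event 8 (sale 5): sell min(5,53)=5. stock: 53 - 5 = 48. total_sold = 41
  Event 9 (sale 7): sell min(7,48)=7. stock: 48 - 7 = 41. total_sold = 48
  Event 10 (sale 12): sell min(12,41)=12. stock: 41 - 12 = 29. total_sold = 60
  Event 11 (sale 14): sell min(14,29)=14. stock: 29 - 14 = 15. total_sold = 74
  Event 12 (sale 6): sell min(6,15)=6. stock: 15 - 6 = 9. total_sold = 80
  Event 13 (sale 22): sell min(22,9)=9. stock: 9 - 9 = 0. total_sold = 89
Final: stock = 0, total_sold = 89

Answer: 0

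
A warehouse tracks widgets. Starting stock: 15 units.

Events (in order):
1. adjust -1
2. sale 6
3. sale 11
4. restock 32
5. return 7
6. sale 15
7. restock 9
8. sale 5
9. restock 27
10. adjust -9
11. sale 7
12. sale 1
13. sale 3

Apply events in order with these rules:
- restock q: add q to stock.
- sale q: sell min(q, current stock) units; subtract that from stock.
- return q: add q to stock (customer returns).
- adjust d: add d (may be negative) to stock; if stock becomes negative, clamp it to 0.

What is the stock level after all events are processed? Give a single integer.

Answer: 35

Derivation:
Processing events:
Start: stock = 15
  Event 1 (adjust -1): 15 + -1 = 14
  Event 2 (sale 6): sell min(6,14)=6. stock: 14 - 6 = 8. total_sold = 6
  Event 3 (sale 11): sell min(11,8)=8. stock: 8 - 8 = 0. total_sold = 14
  Event 4 (restock 32): 0 + 32 = 32
  Event 5 (return 7): 32 + 7 = 39
  Event 6 (sale 15): sell min(15,39)=15. stock: 39 - 15 = 24. total_sold = 29
  Event 7 (restock 9): 24 + 9 = 33
  Event 8 (sale 5): sell min(5,33)=5. stock: 33 - 5 = 28. total_sold = 34
  Event 9 (restock 27): 28 + 27 = 55
  Event 10 (adjust -9): 55 + -9 = 46
  Event 11 (sale 7): sell min(7,46)=7. stock: 46 - 7 = 39. total_sold = 41
  Event 12 (sale 1): sell min(1,39)=1. stock: 39 - 1 = 38. total_sold = 42
  Event 13 (sale 3): sell min(3,38)=3. stock: 38 - 3 = 35. total_sold = 45
Final: stock = 35, total_sold = 45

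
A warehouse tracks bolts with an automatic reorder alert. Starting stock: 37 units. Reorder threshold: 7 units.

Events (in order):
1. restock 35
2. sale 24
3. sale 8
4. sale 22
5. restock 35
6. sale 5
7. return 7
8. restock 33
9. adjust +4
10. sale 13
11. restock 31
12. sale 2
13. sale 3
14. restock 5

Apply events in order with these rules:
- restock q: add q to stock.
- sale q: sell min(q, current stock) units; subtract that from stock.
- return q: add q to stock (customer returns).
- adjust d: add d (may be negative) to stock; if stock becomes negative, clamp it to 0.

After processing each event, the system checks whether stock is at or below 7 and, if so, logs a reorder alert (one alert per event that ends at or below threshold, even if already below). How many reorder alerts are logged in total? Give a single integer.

Answer: 0

Derivation:
Processing events:
Start: stock = 37
  Event 1 (restock 35): 37 + 35 = 72
  Event 2 (sale 24): sell min(24,72)=24. stock: 72 - 24 = 48. total_sold = 24
  Event 3 (sale 8): sell min(8,48)=8. stock: 48 - 8 = 40. total_sold = 32
  Event 4 (sale 22): sell min(22,40)=22. stock: 40 - 22 = 18. total_sold = 54
  Event 5 (restock 35): 18 + 35 = 53
  Event 6 (sale 5): sell min(5,53)=5. stock: 53 - 5 = 48. total_sold = 59
  Event 7 (return 7): 48 + 7 = 55
  Event 8 (restock 33): 55 + 33 = 88
  Event 9 (adjust +4): 88 + 4 = 92
  Event 10 (sale 13): sell min(13,92)=13. stock: 92 - 13 = 79. total_sold = 72
  Event 11 (restock 31): 79 + 31 = 110
  Event 12 (sale 2): sell min(2,110)=2. stock: 110 - 2 = 108. total_sold = 74
  Event 13 (sale 3): sell min(3,108)=3. stock: 108 - 3 = 105. total_sold = 77
  Event 14 (restock 5): 105 + 5 = 110
Final: stock = 110, total_sold = 77

Checking against threshold 7:
  After event 1: stock=72 > 7
  After event 2: stock=48 > 7
  After event 3: stock=40 > 7
  After event 4: stock=18 > 7
  After event 5: stock=53 > 7
  After event 6: stock=48 > 7
  After event 7: stock=55 > 7
  After event 8: stock=88 > 7
  After event 9: stock=92 > 7
  After event 10: stock=79 > 7
  After event 11: stock=110 > 7
  After event 12: stock=108 > 7
  After event 13: stock=105 > 7
  After event 14: stock=110 > 7
Alert events: []. Count = 0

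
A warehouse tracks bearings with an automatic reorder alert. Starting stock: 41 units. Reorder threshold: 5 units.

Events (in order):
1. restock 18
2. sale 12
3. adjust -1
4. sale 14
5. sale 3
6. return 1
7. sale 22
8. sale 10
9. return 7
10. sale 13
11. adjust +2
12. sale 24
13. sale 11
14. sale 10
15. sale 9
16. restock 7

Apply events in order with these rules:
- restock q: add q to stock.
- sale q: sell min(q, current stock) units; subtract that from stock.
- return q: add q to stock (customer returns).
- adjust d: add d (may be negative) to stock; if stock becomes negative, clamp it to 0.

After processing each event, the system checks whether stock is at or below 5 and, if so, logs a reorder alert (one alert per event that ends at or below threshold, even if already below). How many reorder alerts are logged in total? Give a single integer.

Processing events:
Start: stock = 41
  Event 1 (restock 18): 41 + 18 = 59
  Event 2 (sale 12): sell min(12,59)=12. stock: 59 - 12 = 47. total_sold = 12
  Event 3 (adjust -1): 47 + -1 = 46
  Event 4 (sale 14): sell min(14,46)=14. stock: 46 - 14 = 32. total_sold = 26
  Event 5 (sale 3): sell min(3,32)=3. stock: 32 - 3 = 29. total_sold = 29
  Event 6 (return 1): 29 + 1 = 30
  Event 7 (sale 22): sell min(22,30)=22. stock: 30 - 22 = 8. total_sold = 51
  Event 8 (sale 10): sell min(10,8)=8. stock: 8 - 8 = 0. total_sold = 59
  Event 9 (return 7): 0 + 7 = 7
  Event 10 (sale 13): sell min(13,7)=7. stock: 7 - 7 = 0. total_sold = 66
  Event 11 (adjust +2): 0 + 2 = 2
  Event 12 (sale 24): sell min(24,2)=2. stock: 2 - 2 = 0. total_sold = 68
  Event 13 (sale 11): sell min(11,0)=0. stock: 0 - 0 = 0. total_sold = 68
  Event 14 (sale 10): sell min(10,0)=0. stock: 0 - 0 = 0. total_sold = 68
  Event 15 (sale 9): sell min(9,0)=0. stock: 0 - 0 = 0. total_sold = 68
  Event 16 (restock 7): 0 + 7 = 7
Final: stock = 7, total_sold = 68

Checking against threshold 5:
  After event 1: stock=59 > 5
  After event 2: stock=47 > 5
  After event 3: stock=46 > 5
  After event 4: stock=32 > 5
  After event 5: stock=29 > 5
  After event 6: stock=30 > 5
  After event 7: stock=8 > 5
  After event 8: stock=0 <= 5 -> ALERT
  After event 9: stock=7 > 5
  After event 10: stock=0 <= 5 -> ALERT
  After event 11: stock=2 <= 5 -> ALERT
  After event 12: stock=0 <= 5 -> ALERT
  After event 13: stock=0 <= 5 -> ALERT
  After event 14: stock=0 <= 5 -> ALERT
  After event 15: stock=0 <= 5 -> ALERT
  After event 16: stock=7 > 5
Alert events: [8, 10, 11, 12, 13, 14, 15]. Count = 7

Answer: 7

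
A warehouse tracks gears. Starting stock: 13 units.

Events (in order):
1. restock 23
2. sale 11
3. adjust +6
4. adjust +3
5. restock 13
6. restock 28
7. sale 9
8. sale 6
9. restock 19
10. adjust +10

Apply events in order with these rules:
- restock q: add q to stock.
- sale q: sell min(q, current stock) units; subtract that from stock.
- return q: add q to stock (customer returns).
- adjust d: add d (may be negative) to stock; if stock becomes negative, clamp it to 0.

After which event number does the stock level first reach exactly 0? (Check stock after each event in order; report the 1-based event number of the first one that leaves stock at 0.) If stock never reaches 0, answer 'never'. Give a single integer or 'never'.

Processing events:
Start: stock = 13
  Event 1 (restock 23): 13 + 23 = 36
  Event 2 (sale 11): sell min(11,36)=11. stock: 36 - 11 = 25. total_sold = 11
  Event 3 (adjust +6): 25 + 6 = 31
  Event 4 (adjust +3): 31 + 3 = 34
  Event 5 (restock 13): 34 + 13 = 47
  Event 6 (restock 28): 47 + 28 = 75
  Event 7 (sale 9): sell min(9,75)=9. stock: 75 - 9 = 66. total_sold = 20
  Event 8 (sale 6): sell min(6,66)=6. stock: 66 - 6 = 60. total_sold = 26
  Event 9 (restock 19): 60 + 19 = 79
  Event 10 (adjust +10): 79 + 10 = 89
Final: stock = 89, total_sold = 26

Stock never reaches 0.

Answer: never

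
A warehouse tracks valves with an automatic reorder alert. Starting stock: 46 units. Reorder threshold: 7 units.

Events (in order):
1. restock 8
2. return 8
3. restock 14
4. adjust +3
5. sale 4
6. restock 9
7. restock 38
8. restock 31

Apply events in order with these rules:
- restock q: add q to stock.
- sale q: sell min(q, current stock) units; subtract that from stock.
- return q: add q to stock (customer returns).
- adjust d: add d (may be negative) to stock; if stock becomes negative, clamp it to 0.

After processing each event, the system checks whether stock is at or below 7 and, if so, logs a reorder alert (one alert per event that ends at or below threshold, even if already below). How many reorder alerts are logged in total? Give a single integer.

Answer: 0

Derivation:
Processing events:
Start: stock = 46
  Event 1 (restock 8): 46 + 8 = 54
  Event 2 (return 8): 54 + 8 = 62
  Event 3 (restock 14): 62 + 14 = 76
  Event 4 (adjust +3): 76 + 3 = 79
  Event 5 (sale 4): sell min(4,79)=4. stock: 79 - 4 = 75. total_sold = 4
  Event 6 (restock 9): 75 + 9 = 84
  Event 7 (restock 38): 84 + 38 = 122
  Event 8 (restock 31): 122 + 31 = 153
Final: stock = 153, total_sold = 4

Checking against threshold 7:
  After event 1: stock=54 > 7
  After event 2: stock=62 > 7
  After event 3: stock=76 > 7
  After event 4: stock=79 > 7
  After event 5: stock=75 > 7
  After event 6: stock=84 > 7
  After event 7: stock=122 > 7
  After event 8: stock=153 > 7
Alert events: []. Count = 0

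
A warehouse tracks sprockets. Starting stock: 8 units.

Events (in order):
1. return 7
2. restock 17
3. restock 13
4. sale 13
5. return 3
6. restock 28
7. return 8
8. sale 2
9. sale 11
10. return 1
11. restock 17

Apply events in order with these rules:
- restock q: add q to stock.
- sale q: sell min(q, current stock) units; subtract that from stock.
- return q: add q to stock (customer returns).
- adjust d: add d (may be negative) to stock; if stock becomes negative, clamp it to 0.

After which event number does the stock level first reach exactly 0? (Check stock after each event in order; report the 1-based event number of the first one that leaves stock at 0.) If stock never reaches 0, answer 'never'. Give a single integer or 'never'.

Answer: never

Derivation:
Processing events:
Start: stock = 8
  Event 1 (return 7): 8 + 7 = 15
  Event 2 (restock 17): 15 + 17 = 32
  Event 3 (restock 13): 32 + 13 = 45
  Event 4 (sale 13): sell min(13,45)=13. stock: 45 - 13 = 32. total_sold = 13
  Event 5 (return 3): 32 + 3 = 35
  Event 6 (restock 28): 35 + 28 = 63
  Event 7 (return 8): 63 + 8 = 71
  Event 8 (sale 2): sell min(2,71)=2. stock: 71 - 2 = 69. total_sold = 15
  Event 9 (sale 11): sell min(11,69)=11. stock: 69 - 11 = 58. total_sold = 26
  Event 10 (return 1): 58 + 1 = 59
  Event 11 (restock 17): 59 + 17 = 76
Final: stock = 76, total_sold = 26

Stock never reaches 0.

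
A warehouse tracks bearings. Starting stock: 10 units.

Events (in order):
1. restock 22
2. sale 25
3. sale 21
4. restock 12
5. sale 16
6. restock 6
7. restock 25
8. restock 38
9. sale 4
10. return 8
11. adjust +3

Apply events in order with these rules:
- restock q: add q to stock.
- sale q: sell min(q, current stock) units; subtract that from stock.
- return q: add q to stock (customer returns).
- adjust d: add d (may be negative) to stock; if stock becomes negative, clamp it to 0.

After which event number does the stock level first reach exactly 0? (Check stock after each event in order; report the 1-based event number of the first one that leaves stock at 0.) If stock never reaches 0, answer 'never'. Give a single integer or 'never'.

Answer: 3

Derivation:
Processing events:
Start: stock = 10
  Event 1 (restock 22): 10 + 22 = 32
  Event 2 (sale 25): sell min(25,32)=25. stock: 32 - 25 = 7. total_sold = 25
  Event 3 (sale 21): sell min(21,7)=7. stock: 7 - 7 = 0. total_sold = 32
  Event 4 (restock 12): 0 + 12 = 12
  Event 5 (sale 16): sell min(16,12)=12. stock: 12 - 12 = 0. total_sold = 44
  Event 6 (restock 6): 0 + 6 = 6
  Event 7 (restock 25): 6 + 25 = 31
  Event 8 (restock 38): 31 + 38 = 69
  Event 9 (sale 4): sell min(4,69)=4. stock: 69 - 4 = 65. total_sold = 48
  Event 10 (return 8): 65 + 8 = 73
  Event 11 (adjust +3): 73 + 3 = 76
Final: stock = 76, total_sold = 48

First zero at event 3.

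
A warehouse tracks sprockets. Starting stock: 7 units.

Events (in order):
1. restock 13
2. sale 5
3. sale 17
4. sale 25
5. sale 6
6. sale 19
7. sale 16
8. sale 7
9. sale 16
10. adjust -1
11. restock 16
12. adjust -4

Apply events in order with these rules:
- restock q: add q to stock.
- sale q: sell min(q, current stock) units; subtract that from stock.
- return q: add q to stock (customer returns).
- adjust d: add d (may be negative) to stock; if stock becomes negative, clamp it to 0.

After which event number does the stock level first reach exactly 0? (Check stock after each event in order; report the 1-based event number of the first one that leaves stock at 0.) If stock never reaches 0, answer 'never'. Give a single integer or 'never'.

Answer: 3

Derivation:
Processing events:
Start: stock = 7
  Event 1 (restock 13): 7 + 13 = 20
  Event 2 (sale 5): sell min(5,20)=5. stock: 20 - 5 = 15. total_sold = 5
  Event 3 (sale 17): sell min(17,15)=15. stock: 15 - 15 = 0. total_sold = 20
  Event 4 (sale 25): sell min(25,0)=0. stock: 0 - 0 = 0. total_sold = 20
  Event 5 (sale 6): sell min(6,0)=0. stock: 0 - 0 = 0. total_sold = 20
  Event 6 (sale 19): sell min(19,0)=0. stock: 0 - 0 = 0. total_sold = 20
  Event 7 (sale 16): sell min(16,0)=0. stock: 0 - 0 = 0. total_sold = 20
  Event 8 (sale 7): sell min(7,0)=0. stock: 0 - 0 = 0. total_sold = 20
  Event 9 (sale 16): sell min(16,0)=0. stock: 0 - 0 = 0. total_sold = 20
  Event 10 (adjust -1): 0 + -1 = 0 (clamped to 0)
  Event 11 (restock 16): 0 + 16 = 16
  Event 12 (adjust -4): 16 + -4 = 12
Final: stock = 12, total_sold = 20

First zero at event 3.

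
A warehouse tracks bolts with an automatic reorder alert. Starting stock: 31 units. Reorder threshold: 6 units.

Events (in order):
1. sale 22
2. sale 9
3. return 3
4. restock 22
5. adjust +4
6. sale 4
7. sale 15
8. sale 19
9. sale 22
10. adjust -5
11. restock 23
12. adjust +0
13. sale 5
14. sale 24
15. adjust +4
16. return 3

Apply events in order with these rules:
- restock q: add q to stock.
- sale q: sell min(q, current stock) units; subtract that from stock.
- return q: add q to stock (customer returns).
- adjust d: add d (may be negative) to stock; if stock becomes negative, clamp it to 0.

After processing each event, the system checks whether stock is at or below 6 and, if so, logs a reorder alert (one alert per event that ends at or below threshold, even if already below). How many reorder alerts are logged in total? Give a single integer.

Processing events:
Start: stock = 31
  Event 1 (sale 22): sell min(22,31)=22. stock: 31 - 22 = 9. total_sold = 22
  Event 2 (sale 9): sell min(9,9)=9. stock: 9 - 9 = 0. total_sold = 31
  Event 3 (return 3): 0 + 3 = 3
  Event 4 (restock 22): 3 + 22 = 25
  Event 5 (adjust +4): 25 + 4 = 29
  Event 6 (sale 4): sell min(4,29)=4. stock: 29 - 4 = 25. total_sold = 35
  Event 7 (sale 15): sell min(15,25)=15. stock: 25 - 15 = 10. total_sold = 50
  Event 8 (sale 19): sell min(19,10)=10. stock: 10 - 10 = 0. total_sold = 60
  Event 9 (sale 22): sell min(22,0)=0. stock: 0 - 0 = 0. total_sold = 60
  Event 10 (adjust -5): 0 + -5 = 0 (clamped to 0)
  Event 11 (restock 23): 0 + 23 = 23
  Event 12 (adjust +0): 23 + 0 = 23
  Event 13 (sale 5): sell min(5,23)=5. stock: 23 - 5 = 18. total_sold = 65
  Event 14 (sale 24): sell min(24,18)=18. stock: 18 - 18 = 0. total_sold = 83
  Event 15 (adjust +4): 0 + 4 = 4
  Event 16 (return 3): 4 + 3 = 7
Final: stock = 7, total_sold = 83

Checking against threshold 6:
  After event 1: stock=9 > 6
  After event 2: stock=0 <= 6 -> ALERT
  After event 3: stock=3 <= 6 -> ALERT
  After event 4: stock=25 > 6
  After event 5: stock=29 > 6
  After event 6: stock=25 > 6
  After event 7: stock=10 > 6
  After event 8: stock=0 <= 6 -> ALERT
  After event 9: stock=0 <= 6 -> ALERT
  After event 10: stock=0 <= 6 -> ALERT
  After event 11: stock=23 > 6
  After event 12: stock=23 > 6
  After event 13: stock=18 > 6
  After event 14: stock=0 <= 6 -> ALERT
  After event 15: stock=4 <= 6 -> ALERT
  After event 16: stock=7 > 6
Alert events: [2, 3, 8, 9, 10, 14, 15]. Count = 7

Answer: 7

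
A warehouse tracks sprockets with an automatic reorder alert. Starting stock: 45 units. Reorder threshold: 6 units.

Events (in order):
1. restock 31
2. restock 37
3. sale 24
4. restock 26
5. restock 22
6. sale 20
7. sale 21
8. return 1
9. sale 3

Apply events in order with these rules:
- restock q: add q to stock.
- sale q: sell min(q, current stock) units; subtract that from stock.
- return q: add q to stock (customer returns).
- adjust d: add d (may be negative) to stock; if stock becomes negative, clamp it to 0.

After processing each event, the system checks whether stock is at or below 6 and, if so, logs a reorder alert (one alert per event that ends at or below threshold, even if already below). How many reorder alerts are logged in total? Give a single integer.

Answer: 0

Derivation:
Processing events:
Start: stock = 45
  Event 1 (restock 31): 45 + 31 = 76
  Event 2 (restock 37): 76 + 37 = 113
  Event 3 (sale 24): sell min(24,113)=24. stock: 113 - 24 = 89. total_sold = 24
  Event 4 (restock 26): 89 + 26 = 115
  Event 5 (restock 22): 115 + 22 = 137
  Event 6 (sale 20): sell min(20,137)=20. stock: 137 - 20 = 117. total_sold = 44
  Event 7 (sale 21): sell min(21,117)=21. stock: 117 - 21 = 96. total_sold = 65
  Event 8 (return 1): 96 + 1 = 97
  Event 9 (sale 3): sell min(3,97)=3. stock: 97 - 3 = 94. total_sold = 68
Final: stock = 94, total_sold = 68

Checking against threshold 6:
  After event 1: stock=76 > 6
  After event 2: stock=113 > 6
  After event 3: stock=89 > 6
  After event 4: stock=115 > 6
  After event 5: stock=137 > 6
  After event 6: stock=117 > 6
  After event 7: stock=96 > 6
  After event 8: stock=97 > 6
  After event 9: stock=94 > 6
Alert events: []. Count = 0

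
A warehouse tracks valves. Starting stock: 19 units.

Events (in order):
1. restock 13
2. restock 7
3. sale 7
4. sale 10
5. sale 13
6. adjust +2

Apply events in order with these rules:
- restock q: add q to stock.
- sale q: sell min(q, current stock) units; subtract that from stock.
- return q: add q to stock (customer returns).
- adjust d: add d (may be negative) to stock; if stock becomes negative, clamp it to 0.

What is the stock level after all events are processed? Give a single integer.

Processing events:
Start: stock = 19
  Event 1 (restock 13): 19 + 13 = 32
  Event 2 (restock 7): 32 + 7 = 39
  Event 3 (sale 7): sell min(7,39)=7. stock: 39 - 7 = 32. total_sold = 7
  Event 4 (sale 10): sell min(10,32)=10. stock: 32 - 10 = 22. total_sold = 17
  Event 5 (sale 13): sell min(13,22)=13. stock: 22 - 13 = 9. total_sold = 30
  Event 6 (adjust +2): 9 + 2 = 11
Final: stock = 11, total_sold = 30

Answer: 11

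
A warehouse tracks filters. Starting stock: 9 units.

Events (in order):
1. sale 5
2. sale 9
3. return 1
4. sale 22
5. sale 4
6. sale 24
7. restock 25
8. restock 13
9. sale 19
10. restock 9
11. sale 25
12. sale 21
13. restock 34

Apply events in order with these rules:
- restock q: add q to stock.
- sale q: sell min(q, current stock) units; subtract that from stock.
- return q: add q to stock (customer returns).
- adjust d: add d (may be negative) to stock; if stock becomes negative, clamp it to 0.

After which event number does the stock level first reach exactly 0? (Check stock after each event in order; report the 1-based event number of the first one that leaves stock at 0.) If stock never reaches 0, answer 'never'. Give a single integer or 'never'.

Answer: 2

Derivation:
Processing events:
Start: stock = 9
  Event 1 (sale 5): sell min(5,9)=5. stock: 9 - 5 = 4. total_sold = 5
  Event 2 (sale 9): sell min(9,4)=4. stock: 4 - 4 = 0. total_sold = 9
  Event 3 (return 1): 0 + 1 = 1
  Event 4 (sale 22): sell min(22,1)=1. stock: 1 - 1 = 0. total_sold = 10
  Event 5 (sale 4): sell min(4,0)=0. stock: 0 - 0 = 0. total_sold = 10
  Event 6 (sale 24): sell min(24,0)=0. stock: 0 - 0 = 0. total_sold = 10
  Event 7 (restock 25): 0 + 25 = 25
  Event 8 (restock 13): 25 + 13 = 38
  Event 9 (sale 19): sell min(19,38)=19. stock: 38 - 19 = 19. total_sold = 29
  Event 10 (restock 9): 19 + 9 = 28
  Event 11 (sale 25): sell min(25,28)=25. stock: 28 - 25 = 3. total_sold = 54
  Event 12 (sale 21): sell min(21,3)=3. stock: 3 - 3 = 0. total_sold = 57
  Event 13 (restock 34): 0 + 34 = 34
Final: stock = 34, total_sold = 57

First zero at event 2.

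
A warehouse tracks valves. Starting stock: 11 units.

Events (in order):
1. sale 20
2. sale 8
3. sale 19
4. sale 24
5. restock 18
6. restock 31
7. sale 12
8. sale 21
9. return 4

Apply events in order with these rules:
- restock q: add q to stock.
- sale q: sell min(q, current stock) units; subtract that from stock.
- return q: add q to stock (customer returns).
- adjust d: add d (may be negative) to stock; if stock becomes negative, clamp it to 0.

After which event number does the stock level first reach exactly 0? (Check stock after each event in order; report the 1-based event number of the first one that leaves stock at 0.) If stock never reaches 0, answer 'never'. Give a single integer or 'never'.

Processing events:
Start: stock = 11
  Event 1 (sale 20): sell min(20,11)=11. stock: 11 - 11 = 0. total_sold = 11
  Event 2 (sale 8): sell min(8,0)=0. stock: 0 - 0 = 0. total_sold = 11
  Event 3 (sale 19): sell min(19,0)=0. stock: 0 - 0 = 0. total_sold = 11
  Event 4 (sale 24): sell min(24,0)=0. stock: 0 - 0 = 0. total_sold = 11
  Event 5 (restock 18): 0 + 18 = 18
  Event 6 (restock 31): 18 + 31 = 49
  Event 7 (sale 12): sell min(12,49)=12. stock: 49 - 12 = 37. total_sold = 23
  Event 8 (sale 21): sell min(21,37)=21. stock: 37 - 21 = 16. total_sold = 44
  Event 9 (return 4): 16 + 4 = 20
Final: stock = 20, total_sold = 44

First zero at event 1.

Answer: 1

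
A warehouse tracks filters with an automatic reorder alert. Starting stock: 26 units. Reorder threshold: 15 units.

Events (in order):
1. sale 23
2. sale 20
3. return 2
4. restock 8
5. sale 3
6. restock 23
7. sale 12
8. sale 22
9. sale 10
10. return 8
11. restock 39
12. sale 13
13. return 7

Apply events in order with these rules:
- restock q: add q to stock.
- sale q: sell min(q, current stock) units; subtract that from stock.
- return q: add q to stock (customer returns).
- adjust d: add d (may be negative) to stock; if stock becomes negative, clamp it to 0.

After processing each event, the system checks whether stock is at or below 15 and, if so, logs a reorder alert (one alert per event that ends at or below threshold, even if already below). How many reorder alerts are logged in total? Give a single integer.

Processing events:
Start: stock = 26
  Event 1 (sale 23): sell min(23,26)=23. stock: 26 - 23 = 3. total_sold = 23
  Event 2 (sale 20): sell min(20,3)=3. stock: 3 - 3 = 0. total_sold = 26
  Event 3 (return 2): 0 + 2 = 2
  Event 4 (restock 8): 2 + 8 = 10
  Event 5 (sale 3): sell min(3,10)=3. stock: 10 - 3 = 7. total_sold = 29
  Event 6 (restock 23): 7 + 23 = 30
  Event 7 (sale 12): sell min(12,30)=12. stock: 30 - 12 = 18. total_sold = 41
  Event 8 (sale 22): sell min(22,18)=18. stock: 18 - 18 = 0. total_sold = 59
  Event 9 (sale 10): sell min(10,0)=0. stock: 0 - 0 = 0. total_sold = 59
  Event 10 (return 8): 0 + 8 = 8
  Event 11 (restock 39): 8 + 39 = 47
  Event 12 (sale 13): sell min(13,47)=13. stock: 47 - 13 = 34. total_sold = 72
  Event 13 (return 7): 34 + 7 = 41
Final: stock = 41, total_sold = 72

Checking against threshold 15:
  After event 1: stock=3 <= 15 -> ALERT
  After event 2: stock=0 <= 15 -> ALERT
  After event 3: stock=2 <= 15 -> ALERT
  After event 4: stock=10 <= 15 -> ALERT
  After event 5: stock=7 <= 15 -> ALERT
  After event 6: stock=30 > 15
  After event 7: stock=18 > 15
  After event 8: stock=0 <= 15 -> ALERT
  After event 9: stock=0 <= 15 -> ALERT
  After event 10: stock=8 <= 15 -> ALERT
  After event 11: stock=47 > 15
  After event 12: stock=34 > 15
  After event 13: stock=41 > 15
Alert events: [1, 2, 3, 4, 5, 8, 9, 10]. Count = 8

Answer: 8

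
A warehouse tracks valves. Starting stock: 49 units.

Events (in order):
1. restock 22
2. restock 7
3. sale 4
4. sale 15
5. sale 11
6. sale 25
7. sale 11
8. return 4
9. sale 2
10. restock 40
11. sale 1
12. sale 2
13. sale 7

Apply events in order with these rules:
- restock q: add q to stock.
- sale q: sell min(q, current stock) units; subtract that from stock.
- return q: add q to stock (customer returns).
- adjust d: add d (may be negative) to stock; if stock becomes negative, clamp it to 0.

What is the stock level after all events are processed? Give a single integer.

Answer: 44

Derivation:
Processing events:
Start: stock = 49
  Event 1 (restock 22): 49 + 22 = 71
  Event 2 (restock 7): 71 + 7 = 78
  Event 3 (sale 4): sell min(4,78)=4. stock: 78 - 4 = 74. total_sold = 4
  Event 4 (sale 15): sell min(15,74)=15. stock: 74 - 15 = 59. total_sold = 19
  Event 5 (sale 11): sell min(11,59)=11. stock: 59 - 11 = 48. total_sold = 30
  Event 6 (sale 25): sell min(25,48)=25. stock: 48 - 25 = 23. total_sold = 55
  Event 7 (sale 11): sell min(11,23)=11. stock: 23 - 11 = 12. total_sold = 66
  Event 8 (return 4): 12 + 4 = 16
  Event 9 (sale 2): sell min(2,16)=2. stock: 16 - 2 = 14. total_sold = 68
  Event 10 (restock 40): 14 + 40 = 54
  Event 11 (sale 1): sell min(1,54)=1. stock: 54 - 1 = 53. total_sold = 69
  Event 12 (sale 2): sell min(2,53)=2. stock: 53 - 2 = 51. total_sold = 71
  Event 13 (sale 7): sell min(7,51)=7. stock: 51 - 7 = 44. total_sold = 78
Final: stock = 44, total_sold = 78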